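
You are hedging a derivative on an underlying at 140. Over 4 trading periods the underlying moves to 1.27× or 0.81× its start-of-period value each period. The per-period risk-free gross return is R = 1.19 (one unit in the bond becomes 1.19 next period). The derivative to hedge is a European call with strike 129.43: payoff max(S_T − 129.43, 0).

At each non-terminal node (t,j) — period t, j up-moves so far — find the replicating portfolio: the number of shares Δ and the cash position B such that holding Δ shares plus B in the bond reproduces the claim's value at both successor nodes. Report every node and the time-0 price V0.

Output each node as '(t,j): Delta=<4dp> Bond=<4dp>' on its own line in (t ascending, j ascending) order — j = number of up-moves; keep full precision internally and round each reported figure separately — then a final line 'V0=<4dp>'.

(0,0): Delta=0.9742 Bond=-60.5975
(1,0): Delta=0.8501 Bond=-58.0348
(1,1): Delta=0.9909 Bond=-75.0744
(2,0): Delta=0.3076 Bond=-19.2307
(2,1): Delta=0.9229 Bond=-79.5520
(2,2): Delta=1.0000 Bond=-91.3989
(3,0): Delta=0.0000 Bond=0.0000
(3,1): Delta=0.3489 Bond=-27.7024
(3,2): Delta=1.0000 Bond=-108.7647
(3,3): Delta=1.0000 Bond=-108.7647
V0=75.7917

Since d<R<u, set p* = (R−d)/(u−d) = 0.8261; price each node as the discounted p*-expectation of its children.
Terminal payoffs: V(4,0)=0.0000, V(4,1)=0.0000, V(4,2)=18.7213, V(4,3)=102.8566, V(4,4)=234.7725
  t=3,j=0: stock 74.4017 → up 94.4902 (V=0.0000), down 60.2654 (V=0.0000). Price 0.0000; hedge Δ=0.0000, bond B=0.0000.
  t=3,j=1: stock 116.6546 → up 148.1513 (V=18.7213), down 94.4902 (V=0.0000). Price 12.9962; hedge Δ=0.3489, bond B=-27.7024.
  t=3,j=2: stock 182.9029 → up 232.2866 (V=102.8566), down 148.1513 (V=18.7213). Price 74.1382; hedge Δ=1.0000, bond B=-108.7647.
  t=3,j=3: stock 286.7736 → up 364.2025 (V=234.7725), down 232.2866 (V=102.8566). Price 178.0089; hedge Δ=1.0000, bond B=-108.7647.
  t=2,j=0: stock 91.8540 → up 116.6546 (V=12.9962), down 74.4017 (V=0.0000). Price 9.0218; hedge Δ=0.3076, bond B=-19.2307.
  t=2,j=1: stock 144.0180 → up 182.9029 (V=74.1382), down 116.6546 (V=12.9962). Price 53.3653; hedge Δ=0.9229, bond B=-79.5520.
  t=2,j=2: stock 225.8060 → up 286.7736 (V=178.0089), down 182.9029 (V=74.1382). Price 134.4071; hedge Δ=1.0000, bond B=-91.3989.
  t=1,j=0: stock 113.4000 → up 144.0180 (V=53.3653), down 91.8540 (V=9.0218). Price 38.3642; hedge Δ=0.8501, bond B=-58.0348.
  t=1,j=1: stock 177.8000 → up 225.8060 (V=134.4071), down 144.0180 (V=53.3653). Price 101.1033; hedge Δ=0.9909, bond B=-75.0744.
  t=0,j=0: stock 140.0000 → up 177.8000 (V=101.1033), down 113.4000 (V=38.3642). Price 75.7917; hedge Δ=0.9742, bond B=-60.5975.
Check: Δ(0,0)·S0 + B(0,0) = 75.7917 = V0.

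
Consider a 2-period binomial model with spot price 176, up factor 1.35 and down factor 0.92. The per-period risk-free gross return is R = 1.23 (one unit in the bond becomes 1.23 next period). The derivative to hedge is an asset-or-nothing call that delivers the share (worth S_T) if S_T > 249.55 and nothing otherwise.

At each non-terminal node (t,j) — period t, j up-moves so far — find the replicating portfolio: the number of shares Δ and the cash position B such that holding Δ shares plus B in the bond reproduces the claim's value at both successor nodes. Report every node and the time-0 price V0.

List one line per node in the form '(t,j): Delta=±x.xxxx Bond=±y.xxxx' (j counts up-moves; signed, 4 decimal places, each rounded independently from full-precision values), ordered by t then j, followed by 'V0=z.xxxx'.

Risk-neutral probability p* = (R−d)/(u−d) = (1.23−0.92)/(1.35−0.92) = 0.7209.
Terminal values V(2,·): V(2,0)=0.0000, V(2,1)=0.0000, V(2,2)=320.7600
(1,0): S=161.9200. Δ = (V_up−V_dn)/(S_up−S_dn) = (0.0000−0.0000)/(218.5920−148.9664) = 0.0000. V = [p*·0.0000 + (1−p*)·0.0000]/1.23 = 0.0000. B = V − Δ·S = 0.0000.
(1,1): S=237.6000. Δ = (V_up−V_dn)/(S_up−S_dn) = (320.7600−0.0000)/(320.7600−218.5920) = 3.1395. V = [p*·320.7600 + (1−p*)·0.0000]/1.23 = 188.0045. B = V − Δ·S = -557.9490.
(0,0): S=176.0000. Δ = (V_up−V_dn)/(S_up−S_dn) = (188.0045−0.0000)/(237.6000−161.9200) = 2.4842. V = [p*·188.0045 + (1−p*)·0.0000]/1.23 = 110.1936. B = V − Δ·S = -327.0262.
Each (Δ,B) replicates both successor values, so the strategy is self-financing and V0 is arbitrage-free.

(0,0): Delta=2.4842 Bond=-327.0262
(1,0): Delta=0.0000 Bond=0.0000
(1,1): Delta=3.1395 Bond=-557.9490
V0=110.1936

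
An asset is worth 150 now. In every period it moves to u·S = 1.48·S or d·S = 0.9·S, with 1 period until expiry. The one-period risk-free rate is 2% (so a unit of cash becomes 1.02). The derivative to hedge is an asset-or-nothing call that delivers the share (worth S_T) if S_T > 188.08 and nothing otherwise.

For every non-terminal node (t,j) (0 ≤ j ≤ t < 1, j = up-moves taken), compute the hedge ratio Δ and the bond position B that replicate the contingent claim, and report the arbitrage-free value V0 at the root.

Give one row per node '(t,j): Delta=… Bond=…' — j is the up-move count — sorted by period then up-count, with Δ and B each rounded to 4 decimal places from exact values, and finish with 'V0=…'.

(0,0): Delta=2.5517 Bond=-337.7282
V0=45.0304

Since d<R<u, set p* = (R−d)/(u−d) = 0.2069; price each node as the discounted p*-expectation of its children.
At expiry t=1: V(1,0)=0.0000, V(1,1)=222.0000
(0,0): S=150.0000. Δ = (V_up−V_dn)/(S_up−S_dn) = (222.0000−0.0000)/(222.0000−135.0000) = 2.5517. V = [p*·222.0000 + (1−p*)·0.0000]/1.02 = 45.0304. B = V − Δ·S = -337.7282.
Check: Δ(0,0)·S0 + B(0,0) = 45.0304 = V0.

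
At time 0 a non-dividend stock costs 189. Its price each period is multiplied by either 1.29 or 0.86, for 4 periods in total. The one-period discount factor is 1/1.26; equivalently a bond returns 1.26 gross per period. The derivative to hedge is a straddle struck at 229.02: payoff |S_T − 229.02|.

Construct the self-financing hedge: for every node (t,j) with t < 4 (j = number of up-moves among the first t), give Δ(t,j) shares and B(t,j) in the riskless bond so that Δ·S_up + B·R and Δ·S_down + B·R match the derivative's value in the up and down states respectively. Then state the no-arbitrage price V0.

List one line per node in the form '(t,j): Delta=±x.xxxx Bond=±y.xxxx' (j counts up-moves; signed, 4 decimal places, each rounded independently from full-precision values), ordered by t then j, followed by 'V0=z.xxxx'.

(0,0): Delta=0.9874 Bond=-88.4111
(1,0): Delta=0.8225 Bond=-84.5859
(1,1): Delta=0.9957 Bond=-113.4089
(2,0): Delta=-0.9117 Bond=135.8292
(2,1): Delta=0.9092 Bond=-124.7588
(2,2): Delta=1.0000 Bond=-144.2555
(3,0): Delta=-1.0000 Bond=181.7619
(3,1): Delta=-0.9073 Bond=170.3485
(3,2): Delta=1.0000 Bond=-181.7619
(3,3): Delta=1.0000 Bond=-181.7619
V0=98.2126

The replicating-portfolio and risk-neutral prices coincide; use p* = (1.26−0.86)/(1.29−0.86) = 0.9302 for the latter.
At expiry t=4: V(4,0)=125.6355, V(4,1)=73.9432, V(4,2)=3.5952, V(4,3)=119.9028, V(4,4)=294.3642
  t=3,j=0: stock 120.2146 → up 155.0768 (V=73.9432), down 103.3845 (V=125.6355). Price 61.5473; hedge Δ=-1.0000, bond B=181.7619.
  t=3,j=1: stock 180.3219 → up 232.6152 (V=3.5952), down 155.0768 (V=73.9432). Price 6.7486; hedge Δ=-0.9073, bond B=170.3485.
  t=3,j=2: stock 270.4828 → up 348.9228 (V=119.9028), down 232.6152 (V=3.5952). Price 88.7209; hedge Δ=1.0000, bond B=-181.7619.
  t=3,j=3: stock 405.7242 → up 523.3842 (V=294.3642), down 348.9228 (V=119.9028). Price 223.9623; hedge Δ=1.0000, bond B=-181.7619.
  t=2,j=0: stock 139.7844 → up 180.3219 (V=6.7486), down 120.2146 (V=61.5473). Price 8.3903; hedge Δ=-0.9117, bond B=135.8292.
  t=2,j=1: stock 209.6766 → up 270.4828 (V=88.7209), down 180.3219 (V=6.7486). Price 65.8745; hedge Δ=0.9092, bond B=-124.7588.
  t=2,j=2: stock 314.5149 → up 405.7242 (V=223.9623), down 270.4828 (V=88.7209). Price 170.2594; hedge Δ=1.0000, bond B=-144.2555.
  t=1,j=0: stock 162.5400 → up 209.6766 (V=65.8745), down 139.7844 (V=8.3903). Price 49.0984; hedge Δ=0.8225, bond B=-84.5859.
  t=1,j=1: stock 243.8100 → up 314.5149 (V=170.2594), down 209.6766 (V=65.8745). Price 129.3466; hedge Δ=0.9957, bond B=-113.4089.
  t=0,j=0: stock 189.0000 → up 243.8100 (V=129.3466), down 162.5400 (V=49.0984). Price 98.2126; hedge Δ=0.9874, bond B=-88.4111.
Each (Δ,B) replicates both successor values, so the strategy is self-financing and V0 is arbitrage-free.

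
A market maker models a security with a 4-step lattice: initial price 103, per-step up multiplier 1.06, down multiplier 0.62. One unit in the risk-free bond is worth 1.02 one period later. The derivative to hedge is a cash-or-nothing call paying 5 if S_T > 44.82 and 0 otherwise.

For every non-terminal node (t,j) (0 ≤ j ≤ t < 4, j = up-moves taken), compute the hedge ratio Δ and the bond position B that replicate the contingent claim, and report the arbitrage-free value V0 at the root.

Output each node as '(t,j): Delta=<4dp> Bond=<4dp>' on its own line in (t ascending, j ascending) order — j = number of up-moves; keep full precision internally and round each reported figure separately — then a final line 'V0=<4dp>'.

Under the risk-neutral measure, an up-move has probability p* = (R−d)/(u−d) = 0.9091 and values discount at R = 1.02.
Payoff layer (t=4): V(4,0)=0.0000, V(4,1)=0.0000, V(4,2)=0.0000, V(4,3)=5.0000, V(4,4)=5.0000
  t=3,j=0: stock 24.5478 → up 26.0207 (V=0.0000), down 15.2196 (V=0.0000). Price 0.0000; hedge Δ=0.0000, bond B=0.0000.
  t=3,j=1: stock 41.9688 → up 44.4869 (V=0.0000), down 26.0207 (V=0.0000). Price 0.0000; hedge Δ=0.0000, bond B=0.0000.
  t=3,j=2: stock 71.7531 → up 76.0583 (V=5.0000), down 44.4869 (V=0.0000). Price 4.4563; hedge Δ=0.1584, bond B=-6.9073.
  t=3,j=3: stock 122.6746 → up 130.0351 (V=5.0000), down 76.0583 (V=5.0000). Price 4.9020; hedge Δ=0.0000, bond B=4.9020.
  t=2,j=0: stock 39.5932 → up 41.9688 (V=0.0000), down 24.5478 (V=0.0000). Price 0.0000; hedge Δ=0.0000, bond B=0.0000.
  t=2,j=1: stock 67.6916 → up 71.7531 (V=4.4563), down 41.9688 (V=0.0000). Price 3.9718; hedge Δ=0.1496, bond B=-6.1562.
  t=2,j=2: stock 115.7308 → up 122.6746 (V=4.9020), down 71.7531 (V=4.4563). Price 4.7661; hedge Δ=0.0088, bond B=3.7533.
  t=1,j=0: stock 63.8600 → up 67.6916 (V=3.9718), down 39.5932 (V=0.0000). Price 3.5399; hedge Δ=0.1414, bond B=-5.4869.
  t=1,j=1: stock 109.1800 → up 115.7308 (V=4.7661), down 67.6916 (V=3.9718). Price 4.6019; hedge Δ=0.0165, bond B=2.7965.
  t=0,j=0: stock 103.0000 → up 109.1800 (V=4.6019), down 63.8600 (V=3.5399). Price 4.4170; hedge Δ=0.0234, bond B=2.0034.
Self-financing check: at every node Δ·S+B equals the discounted successor values.

(0,0): Delta=0.0234 Bond=2.0034
(1,0): Delta=0.1414 Bond=-5.4869
(1,1): Delta=0.0165 Bond=2.7965
(2,0): Delta=0.0000 Bond=0.0000
(2,1): Delta=0.1496 Bond=-6.1562
(2,2): Delta=0.0088 Bond=3.7533
(3,0): Delta=0.0000 Bond=0.0000
(3,1): Delta=0.0000 Bond=0.0000
(3,2): Delta=0.1584 Bond=-6.9073
(3,3): Delta=0.0000 Bond=4.9020
V0=4.4170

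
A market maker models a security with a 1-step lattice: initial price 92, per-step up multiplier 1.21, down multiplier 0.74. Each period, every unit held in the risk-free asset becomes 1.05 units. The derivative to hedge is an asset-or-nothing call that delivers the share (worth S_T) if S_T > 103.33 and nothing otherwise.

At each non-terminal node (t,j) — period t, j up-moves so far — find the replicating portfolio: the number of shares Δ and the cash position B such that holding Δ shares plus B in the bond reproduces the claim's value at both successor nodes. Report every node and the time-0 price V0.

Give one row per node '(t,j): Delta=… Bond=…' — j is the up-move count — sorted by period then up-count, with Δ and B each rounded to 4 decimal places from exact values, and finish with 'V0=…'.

The replicating-portfolio and risk-neutral prices coincide; use p* = (1.05−0.74)/(1.21−0.74) = 0.6596 for the latter.
Terminal values V(1,·): V(1,0)=0.0000, V(1,1)=111.3200
Node (0,0) S=92.0000: V=(p*·111.3200+(1−p*)·0.0000)/1.05=69.9275; Δ=(111.3200−0.0000)/(111.3200−68.0800)=2.5745; B=V−Δ·S=-166.9236
Each (Δ,B) replicates both successor values, so the strategy is self-financing and V0 is arbitrage-free.

(0,0): Delta=2.5745 Bond=-166.9236
V0=69.9275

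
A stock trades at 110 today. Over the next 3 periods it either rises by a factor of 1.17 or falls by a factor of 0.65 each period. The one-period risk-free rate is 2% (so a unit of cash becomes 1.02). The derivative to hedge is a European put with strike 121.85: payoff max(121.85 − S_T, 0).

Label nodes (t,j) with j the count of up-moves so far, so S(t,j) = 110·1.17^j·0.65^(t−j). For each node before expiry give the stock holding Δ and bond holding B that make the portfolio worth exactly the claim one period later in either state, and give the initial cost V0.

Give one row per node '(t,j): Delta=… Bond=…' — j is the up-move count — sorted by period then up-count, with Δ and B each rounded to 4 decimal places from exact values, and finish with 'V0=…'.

(0,0): Delta=-0.5378 Bond=82.4234
(1,0): Delta=-1.0000 Bond=117.1184
(1,1): Delta=-0.4337 Bond=70.6747
(2,0): Delta=-1.0000 Bond=119.4608
(2,1): Delta=-1.0000 Bond=119.4608
(2,2): Delta=-0.3062 Bond=52.8831
V0=23.2642

Risk-neutral probability p* = (R−d)/(u−d) = (1.02−0.65)/(1.17−0.65) = 0.7115.
Payoff layer (t=3): V(3,0)=91.6412, V(3,1)=67.4742, V(3,2)=23.9737, V(3,3)=0.0000
Node (2,0) S=46.4750: V=(p*·67.4742+(1−p*)·91.6412)/1.02=72.9858; Δ=(67.4742−91.6412)/(54.3757−30.2088)=-1.0000; B=V−Δ·S=119.4608
Node (2,1) S=83.6550: V=(p*·23.9737+(1−p*)·67.4742)/1.02=35.8058; Δ=(23.9737−67.4742)/(97.8764−54.3758)=-1.0000; B=V−Δ·S=119.4608
Node (2,2) S=150.5790: V=(p*·0.0000+(1−p*)·23.9737)/1.02=6.7799; Δ=(0.0000−23.9737)/(176.1774−97.8763)=-0.3062; B=V−Δ·S=52.8831
Node (1,0) S=71.5000: V=(p*·35.8058+(1−p*)·72.9858)/1.02=45.6184; Δ=(35.8058−72.9858)/(83.6550−46.4750)=-1.0000; B=V−Δ·S=117.1184
Node (1,1) S=128.7000: V=(p*·6.7799+(1−p*)·35.8058)/1.02=14.8556; Δ=(6.7799−35.8058)/(150.5790−83.6550)=-0.4337; B=V−Δ·S=70.6747
Node (0,0) S=110.0000: V=(p*·14.8556+(1−p*)·45.6184)/1.02=23.2642; Δ=(14.8556−45.6184)/(128.7000−71.5000)=-0.5378; B=V−Δ·S=82.4234
Root portfolio cost Δ·110+B reproduces V0=23.2642.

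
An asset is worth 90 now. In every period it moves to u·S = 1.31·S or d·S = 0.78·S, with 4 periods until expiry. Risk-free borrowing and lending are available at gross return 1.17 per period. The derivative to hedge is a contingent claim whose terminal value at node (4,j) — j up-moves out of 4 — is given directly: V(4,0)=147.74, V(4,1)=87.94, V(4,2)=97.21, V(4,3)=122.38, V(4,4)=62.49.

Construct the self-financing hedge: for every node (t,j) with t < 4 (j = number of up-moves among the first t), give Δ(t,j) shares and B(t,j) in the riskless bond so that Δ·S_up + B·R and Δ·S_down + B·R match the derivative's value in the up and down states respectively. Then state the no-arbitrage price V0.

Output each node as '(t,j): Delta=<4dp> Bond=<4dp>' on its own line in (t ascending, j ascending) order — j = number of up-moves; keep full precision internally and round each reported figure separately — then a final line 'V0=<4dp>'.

Since d<R<u, set p* = (R−d)/(u−d) = 0.7358; price each node as the discounted p*-expectation of its children.
Payoff layer (t=4): V(4,0)=147.7400, V(4,1)=87.9400, V(4,2)=97.2100, V(4,3)=122.3800, V(4,4)=62.4900
(3,0): S=42.7097. Δ = (V_up−V_dn)/(S_up−S_dn) = (87.9400−147.7400)/(55.9497−33.3136) = -2.6418. V = [p*·87.9400 + (1−p*)·147.7400]/1.17 = 88.6634. B = V − Δ·S = 201.4936.
(3,1): S=71.7304. Δ = (V_up−V_dn)/(S_up−S_dn) = (97.2100−87.9400)/(93.9668−55.9497) = 0.2438. V = [p*·97.2100 + (1−p*)·87.9400]/1.17 = 80.9926. B = V − Δ·S = 63.5020.
(3,2): S=120.4702. Δ = (V_up−V_dn)/(S_up−S_dn) = (122.3800−97.2100)/(157.8160−93.9668) = 0.3942. V = [p*·122.3800 + (1−p*)·97.2100]/1.17 = 98.9157. B = V − Δ·S = 51.4251.
(3,3): S=202.3282. Δ = (V_up−V_dn)/(S_up−S_dn) = (62.4900−122.3800)/(265.0499−157.8160) = -0.5585. V = [p*·62.4900 + (1−p*)·122.3800]/1.17 = 66.9316. B = V − Δ·S = 179.9316.
(2,0): S=54.7560. Δ = (V_up−V_dn)/(S_up−S_dn) = (80.9926−88.6634)/(71.7304−42.7097) = -0.2643. V = [p*·80.9926 + (1−p*)·88.6634]/1.17 = 70.9563. B = V − Δ·S = 85.4296.
(2,1): S=91.9620. Δ = (V_up−V_dn)/(S_up−S_dn) = (98.9157−80.9926)/(120.4702−71.7304) = 0.3677. V = [p*·98.9157 + (1−p*)·80.9926]/1.17 = 80.4968. B = V − Δ·S = 46.6797.
(2,2): S=154.4490. Δ = (V_up−V_dn)/(S_up−S_dn) = (66.9316−98.9157)/(202.3282−120.4702) = -0.3907. V = [p*·66.9316 + (1−p*)·98.9157]/1.17 = 64.4276. B = V − Δ·S = 124.7748.
(1,0): S=70.2000. Δ = (V_up−V_dn)/(S_up−S_dn) = (80.4968−70.9563)/(91.9620−54.7560) = 0.2564. V = [p*·80.4968 + (1−p*)·70.9563]/1.17 = 66.6467. B = V − Δ·S = 48.6457.
(1,1): S=117.9000. Δ = (V_up−V_dn)/(S_up−S_dn) = (64.4276−80.4968)/(154.4490−91.9620) = -0.2572. V = [p*·64.4276 + (1−p*)·80.4968]/1.17 = 58.6942. B = V − Δ·S = 89.0136.
(0,0): S=90.0000. Δ = (V_up−V_dn)/(S_up−S_dn) = (58.6942−66.6467)/(117.9000−70.2000) = -0.1667. V = [p*·58.6942 + (1−p*)·66.6467]/1.17 = 51.9614. B = V − Δ·S = 66.9661.
Check: Δ(0,0)·S0 + B(0,0) = 51.9614 = V0.

(0,0): Delta=-0.1667 Bond=66.9661
(1,0): Delta=0.2564 Bond=48.6457
(1,1): Delta=-0.2572 Bond=89.0136
(2,0): Delta=-0.2643 Bond=85.4296
(2,1): Delta=0.3677 Bond=46.6797
(2,2): Delta=-0.3907 Bond=124.7748
(3,0): Delta=-2.6418 Bond=201.4936
(3,1): Delta=0.2438 Bond=63.5020
(3,2): Delta=0.3942 Bond=51.4251
(3,3): Delta=-0.5585 Bond=179.9316
V0=51.9614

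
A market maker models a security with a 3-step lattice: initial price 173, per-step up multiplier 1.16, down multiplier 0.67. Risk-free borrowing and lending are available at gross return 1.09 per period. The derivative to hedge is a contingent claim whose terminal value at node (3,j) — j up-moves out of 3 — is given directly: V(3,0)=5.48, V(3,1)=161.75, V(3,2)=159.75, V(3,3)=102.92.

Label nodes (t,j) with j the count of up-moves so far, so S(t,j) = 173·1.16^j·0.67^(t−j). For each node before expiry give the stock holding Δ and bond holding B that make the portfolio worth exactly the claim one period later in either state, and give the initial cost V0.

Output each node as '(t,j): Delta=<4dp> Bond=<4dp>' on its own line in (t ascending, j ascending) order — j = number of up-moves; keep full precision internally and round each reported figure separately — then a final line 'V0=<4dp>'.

(0,0): Delta=-0.3878 Bond=162.5375
(1,0): Delta=0.3329 Bond=93.6324
(1,1): Delta=-0.4571 Bond=191.0881
(2,0): Delta=4.1066 Bond=-191.0049
(2,1): Delta=-0.0304 Bond=150.9034
(2,2): Delta=-0.4982 Bond=217.8498
V0=95.4552

Since d<R<u, set p* = (R−d)/(u−d) = 0.8571; price each node as the discounted p*-expectation of its children.
At expiry t=3: V(3,0)=5.4800, V(3,1)=161.7500, V(3,2)=159.7500, V(3,3)=102.9200
(2,0): S=77.6597. Δ = (V_up−V_dn)/(S_up−S_dn) = (161.7500−5.4800)/(90.0853−52.0320) = 4.1066. V = [p*·161.7500 + (1−p*)·5.4800]/1.09 = 127.9135. B = V − Δ·S = -191.0049.
(2,1): S=134.4556. Δ = (V_up−V_dn)/(S_up−S_dn) = (159.7500−161.7500)/(155.9685−90.0853) = -0.0304. V = [p*·159.7500 + (1−p*)·161.7500]/1.09 = 146.8218. B = V − Δ·S = 150.9034.
(2,2): S=232.7888. Δ = (V_up−V_dn)/(S_up−S_dn) = (102.9200−159.7500)/(270.0350−155.9685) = -0.4982. V = [p*·102.9200 + (1−p*)·159.7500]/1.09 = 101.8702. B = V − Δ·S = 217.8498.
(1,0): S=115.9100. Δ = (V_up−V_dn)/(S_up−S_dn) = (146.8218−127.9135)/(134.4556−77.6597) = 0.3329. V = [p*·146.8218 + (1−p*)·127.9135]/1.09 = 132.2207. B = V − Δ·S = 93.6324.
(1,1): S=200.6800. Δ = (V_up−V_dn)/(S_up−S_dn) = (101.8702−146.8218)/(232.7888−134.4556) = -0.4571. V = [p*·101.8702 + (1−p*)·146.8218]/1.09 = 99.3504. B = V − Δ·S = 191.0881.
(0,0): S=173.0000. Δ = (V_up−V_dn)/(S_up−S_dn) = (99.3504−132.2207)/(200.6800−115.9100) = -0.3878. V = [p*·99.3504 + (1−p*)·132.2207]/1.09 = 95.4552. B = V − Δ·S = 162.5375.
Self-financing check: at every node Δ·S+B equals the discounted successor values.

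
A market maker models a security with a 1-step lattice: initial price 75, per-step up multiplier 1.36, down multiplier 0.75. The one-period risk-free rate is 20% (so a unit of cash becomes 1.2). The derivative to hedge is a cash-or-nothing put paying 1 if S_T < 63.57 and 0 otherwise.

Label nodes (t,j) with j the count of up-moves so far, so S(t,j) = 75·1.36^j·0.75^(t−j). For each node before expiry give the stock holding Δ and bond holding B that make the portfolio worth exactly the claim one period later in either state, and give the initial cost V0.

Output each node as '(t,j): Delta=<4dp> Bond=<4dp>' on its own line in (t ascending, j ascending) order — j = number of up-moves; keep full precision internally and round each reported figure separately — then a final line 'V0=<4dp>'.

Since d<R<u, set p* = (R−d)/(u−d) = 0.7377; price each node as the discounted p*-expectation of its children.
Terminal values V(1,·): V(1,0)=1.0000, V(1,1)=0.0000
Node (0,0) S=75.0000: V=(p*·0.0000+(1−p*)·1.0000)/1.2=0.2186; Δ=(0.0000−1.0000)/(102.0000−56.2500)=-0.0219; B=V−Δ·S=1.8579
Each (Δ,B) replicates both successor values, so the strategy is self-financing and V0 is arbitrage-free.

(0,0): Delta=-0.0219 Bond=1.8579
V0=0.2186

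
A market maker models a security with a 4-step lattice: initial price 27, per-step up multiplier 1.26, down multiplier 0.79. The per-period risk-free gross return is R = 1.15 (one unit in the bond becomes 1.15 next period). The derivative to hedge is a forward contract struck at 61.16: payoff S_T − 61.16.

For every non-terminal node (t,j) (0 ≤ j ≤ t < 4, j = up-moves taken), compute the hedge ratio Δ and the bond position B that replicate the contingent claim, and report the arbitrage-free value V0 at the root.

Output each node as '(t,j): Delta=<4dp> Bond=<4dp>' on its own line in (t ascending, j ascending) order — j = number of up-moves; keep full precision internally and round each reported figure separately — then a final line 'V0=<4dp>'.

(0,0): Delta=1.0000 Bond=-34.9684
(1,0): Delta=1.0000 Bond=-40.2137
(1,1): Delta=1.0000 Bond=-40.2137
(2,0): Delta=1.0000 Bond=-46.2457
(2,1): Delta=1.0000 Bond=-46.2457
(2,2): Delta=1.0000 Bond=-46.2457
(3,0): Delta=1.0000 Bond=-53.1826
(3,1): Delta=1.0000 Bond=-53.1826
(3,2): Delta=1.0000 Bond=-53.1826
(3,3): Delta=1.0000 Bond=-53.1826
V0=-7.9684

The replicating-portfolio and risk-neutral prices coincide; use p* = (1.15−0.79)/(1.26−0.79) = 0.7660 for the latter.
Terminal values V(4,·): V(4,0)=-50.6435, V(4,1)=-44.3868, V(4,2)=-34.4078, V(4,3)=-18.4920, V(4,4)=6.8928
  t=3,j=0: stock 13.3121 → up 16.7732 (V=-44.3868), down 10.5165 (V=-50.6435). Price -39.8706; hedge Δ=1.0000, bond B=-53.1826.
  t=3,j=1: stock 21.2319 → up 26.7522 (V=-34.4078), down 16.7732 (V=-44.3868). Price -31.9507; hedge Δ=1.0000, bond B=-53.1826.
  t=3,j=2: stock 33.8635 → up 42.6680 (V=-18.4920), down 26.7522 (V=-34.4078). Price -19.3191; hedge Δ=1.0000, bond B=-53.1826.
  t=3,j=3: stock 54.0102 → up 68.0528 (V=6.8928), down 42.6680 (V=-18.4920). Price 0.8275; hedge Δ=1.0000, bond B=-53.1826.
  t=2,j=0: stock 16.8507 → up 21.2319 (V=-31.9507), down 13.3121 (V=-39.8706). Price -29.3950; hedge Δ=1.0000, bond B=-46.2457.
  t=2,j=1: stock 26.8758 → up 33.8635 (V=-19.3191), down 21.2319 (V=-31.9507). Price -19.3699; hedge Δ=1.0000, bond B=-46.2457.
  t=2,j=2: stock 42.8652 → up 54.0102 (V=0.8275), down 33.8635 (V=-19.3191). Price -3.3805; hedge Δ=1.0000, bond B=-46.2457.
  t=1,j=0: stock 21.3300 → up 26.8758 (V=-19.3699), down 16.8507 (V=-29.3950). Price -18.8837; hedge Δ=1.0000, bond B=-40.2137.
  t=1,j=1: stock 34.0200 → up 42.8652 (V=-3.3805), down 26.8758 (V=-19.3699). Price -6.1937; hedge Δ=1.0000, bond B=-40.2137.
  t=0,j=0: stock 27.0000 → up 34.0200 (V=-6.1937), down 21.3300 (V=-18.8837). Price -7.9684; hedge Δ=1.0000, bond B=-34.9684.
Root portfolio cost Δ·27+B reproduces V0=-7.9684.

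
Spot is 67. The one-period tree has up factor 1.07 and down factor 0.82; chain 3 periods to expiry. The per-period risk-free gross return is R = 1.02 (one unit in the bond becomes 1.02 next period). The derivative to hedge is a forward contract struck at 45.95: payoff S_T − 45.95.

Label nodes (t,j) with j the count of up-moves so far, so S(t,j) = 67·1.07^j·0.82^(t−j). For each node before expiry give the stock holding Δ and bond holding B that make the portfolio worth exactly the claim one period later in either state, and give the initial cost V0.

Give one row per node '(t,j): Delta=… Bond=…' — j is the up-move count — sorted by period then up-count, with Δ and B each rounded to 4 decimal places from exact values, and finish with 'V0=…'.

Risk-neutral probability p* = (R−d)/(u−d) = (1.02−0.82)/(1.07−0.82) = 0.8000.
At expiry t=3: V(3,0)=-9.0083, V(3,1)=2.2544, V(3,2)=16.9508, V(3,3)=36.1279
  t=2,j=0: stock 45.0508 → up 48.2044 (V=2.2544), down 36.9417 (V=-9.0083). Price 0.0018; hedge Δ=1.0000, bond B=-45.0490.
  t=2,j=1: stock 58.7858 → up 62.9008 (V=16.9508), down 48.2044 (V=2.2544). Price 13.7368; hedge Δ=1.0000, bond B=-45.0490.
  t=2,j=2: stock 76.7083 → up 82.0779 (V=36.1279), down 62.9008 (V=16.9508). Price 31.6593; hedge Δ=1.0000, bond B=-45.0490.
  t=1,j=0: stock 54.9400 → up 58.7858 (V=13.7368), down 45.0508 (V=0.0018). Price 10.7743; hedge Δ=1.0000, bond B=-44.1657.
  t=1,j=1: stock 71.6900 → up 76.7083 (V=31.6593), down 58.7858 (V=13.7368). Price 27.5243; hedge Δ=1.0000, bond B=-44.1657.
  t=0,j=0: stock 67.0000 → up 71.6900 (V=27.5243), down 54.9400 (V=10.7743). Price 23.7003; hedge Δ=1.0000, bond B=-43.2997.
Each (Δ,B) replicates both successor values, so the strategy is self-financing and V0 is arbitrage-free.

(0,0): Delta=1.0000 Bond=-43.2997
(1,0): Delta=1.0000 Bond=-44.1657
(1,1): Delta=1.0000 Bond=-44.1657
(2,0): Delta=1.0000 Bond=-45.0490
(2,1): Delta=1.0000 Bond=-45.0490
(2,2): Delta=1.0000 Bond=-45.0490
V0=23.7003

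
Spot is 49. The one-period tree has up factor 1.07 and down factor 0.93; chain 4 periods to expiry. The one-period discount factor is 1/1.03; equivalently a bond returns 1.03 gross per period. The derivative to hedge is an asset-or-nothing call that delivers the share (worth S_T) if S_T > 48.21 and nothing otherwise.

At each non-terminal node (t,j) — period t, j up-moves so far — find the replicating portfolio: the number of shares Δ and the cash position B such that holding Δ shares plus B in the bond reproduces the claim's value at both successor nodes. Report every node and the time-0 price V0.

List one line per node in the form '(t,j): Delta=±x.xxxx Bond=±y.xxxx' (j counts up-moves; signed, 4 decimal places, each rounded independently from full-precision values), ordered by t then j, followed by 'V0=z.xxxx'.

Since d<R<u, set p* = (R−d)/(u−d) = 0.7143; price each node as the discounted p*-expectation of its children.
Payoff layer (t=4): V(4,0)=0.0000, V(4,1)=0.0000, V(4,2)=48.5210, V(4,3)=55.8252, V(4,4)=64.2290
(3,0): S=39.4135. Δ = (V_up−V_dn)/(S_up−S_dn) = (0.0000−0.0000)/(42.1724−36.6545) = 0.0000. V = [p*·0.0000 + (1−p*)·0.0000]/1.03 = 0.0000. B = V − Δ·S = 0.0000.
(3,1): S=45.3467. Δ = (V_up−V_dn)/(S_up−S_dn) = (48.5210−0.0000)/(48.5210−42.1724) = 7.6429. V = [p*·48.5210 + (1−p*)·0.0000]/1.03 = 33.6484. B = V − Δ·S = -312.9300.
(3,2): S=52.1731. Δ = (V_up−V_dn)/(S_up−S_dn) = (55.8252−48.5210)/(55.8252−48.5210) = 1.0000. V = [p*·55.8252 + (1−p*)·48.5210]/1.03 = 52.1731. B = V − Δ·S = 0.0000.
(3,3): S=60.0271. Δ = (V_up−V_dn)/(S_up−S_dn) = (64.2290−55.8252)/(64.2290−55.8252) = 1.0000. V = [p*·64.2290 + (1−p*)·55.8252]/1.03 = 60.0271. B = V − Δ·S = 0.0000.
(2,0): S=42.3801. Δ = (V_up−V_dn)/(S_up−S_dn) = (33.6484−0.0000)/(45.3467−39.4135) = 5.6712. V = [p*·33.6484 + (1−p*)·0.0000]/1.03 = 23.3345. B = V − Δ·S = -217.0111.
(2,1): S=48.7599. Δ = (V_up−V_dn)/(S_up−S_dn) = (52.1731−33.6484)/(52.1731−45.3467) = 2.7137. V = [p*·52.1731 + (1−p*)·33.6484]/1.03 = 45.5149. B = V − Δ·S = -86.8044.
(2,2): S=56.1001. Δ = (V_up−V_dn)/(S_up−S_dn) = (60.0271−52.1731)/(60.0271−52.1731) = 1.0000. V = [p*·60.0271 + (1−p*)·52.1731]/1.03 = 56.1001. B = V − Δ·S = 0.0000.
(1,0): S=45.5700. Δ = (V_up−V_dn)/(S_up−S_dn) = (45.5149−23.3345)/(48.7599−42.3801) = 3.4767. V = [p*·45.5149 + (1−p*)·23.3345]/1.03 = 38.0365. B = V − Δ·S = -120.3945.
(1,1): S=52.4300. Δ = (V_up−V_dn)/(S_up−S_dn) = (56.1001−45.5149)/(56.1001−48.7599) = 1.4421. V = [p*·56.1001 + (1−p*)·45.5149]/1.03 = 51.5299. B = V − Δ·S = -24.0789.
(0,0): S=49.0000. Δ = (V_up−V_dn)/(S_up−S_dn) = (51.5299−38.0365)/(52.4300−45.5700) = 1.9670. V = [p*·51.5299 + (1−p*)·38.0365]/1.03 = 46.2860. B = V − Δ·S = -50.0948.
Each (Δ,B) replicates both successor values, so the strategy is self-financing and V0 is arbitrage-free.

(0,0): Delta=1.9670 Bond=-50.0948
(1,0): Delta=3.4767 Bond=-120.3945
(1,1): Delta=1.4421 Bond=-24.0789
(2,0): Delta=5.6712 Bond=-217.0111
(2,1): Delta=2.7137 Bond=-86.8044
(2,2): Delta=1.0000 Bond=0.0000
(3,0): Delta=0.0000 Bond=0.0000
(3,1): Delta=7.6429 Bond=-312.9300
(3,2): Delta=1.0000 Bond=0.0000
(3,3): Delta=1.0000 Bond=0.0000
V0=46.2860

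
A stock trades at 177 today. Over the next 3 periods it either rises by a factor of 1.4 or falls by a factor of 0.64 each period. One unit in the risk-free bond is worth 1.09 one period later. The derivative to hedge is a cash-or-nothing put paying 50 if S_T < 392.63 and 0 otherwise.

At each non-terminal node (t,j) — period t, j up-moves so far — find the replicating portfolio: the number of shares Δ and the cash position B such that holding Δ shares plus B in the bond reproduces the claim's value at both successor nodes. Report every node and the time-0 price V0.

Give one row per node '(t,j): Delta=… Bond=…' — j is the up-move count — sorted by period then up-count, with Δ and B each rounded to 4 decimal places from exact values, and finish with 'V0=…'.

Risk-neutral probability p* = (R−d)/(u−d) = (1.09−0.64)/(1.4−0.64) = 0.5921.
At expiry t=3: V(3,0)=50.0000, V(3,1)=50.0000, V(3,2)=50.0000, V(3,3)=0.0000
Node (2,0) S=72.4992: V=(p*·50.0000+(1−p*)·50.0000)/1.09=45.8716; Δ=(50.0000−50.0000)/(101.4989−46.3995)=0.0000; B=V−Δ·S=45.8716
Node (2,1) S=158.5920: V=(p*·50.0000+(1−p*)·50.0000)/1.09=45.8716; Δ=(50.0000−50.0000)/(222.0288−101.4989)=0.0000; B=V−Δ·S=45.8716
Node (2,2) S=346.9200: V=(p*·0.0000+(1−p*)·50.0000)/1.09=18.7108; Δ=(0.0000−50.0000)/(485.6880−222.0288)=-0.1896; B=V−Δ·S=84.5002
Node (1,0) S=113.2800: V=(p*·45.8716+(1−p*)·45.8716)/1.09=42.0840; Δ=(45.8716−45.8716)/(158.5920−72.4992)=0.0000; B=V−Δ·S=42.0840
Node (1,1) S=247.8000: V=(p*·18.7108+(1−p*)·45.8716)/1.09=27.3298; Δ=(18.7108−45.8716)/(346.9200−158.5920)=-0.1442; B=V−Δ·S=63.0677
Node (0,0) S=177.0000: V=(p*·27.3298+(1−p*)·42.0840)/1.09=30.5945; Δ=(27.3298−42.0840)/(247.8000−113.2800)=-0.1097; B=V−Δ·S=50.0079
Each (Δ,B) replicates both successor values, so the strategy is self-financing and V0 is arbitrage-free.

(0,0): Delta=-0.1097 Bond=50.0079
(1,0): Delta=0.0000 Bond=42.0840
(1,1): Delta=-0.1442 Bond=63.0677
(2,0): Delta=0.0000 Bond=45.8716
(2,1): Delta=0.0000 Bond=45.8716
(2,2): Delta=-0.1896 Bond=84.5002
V0=30.5945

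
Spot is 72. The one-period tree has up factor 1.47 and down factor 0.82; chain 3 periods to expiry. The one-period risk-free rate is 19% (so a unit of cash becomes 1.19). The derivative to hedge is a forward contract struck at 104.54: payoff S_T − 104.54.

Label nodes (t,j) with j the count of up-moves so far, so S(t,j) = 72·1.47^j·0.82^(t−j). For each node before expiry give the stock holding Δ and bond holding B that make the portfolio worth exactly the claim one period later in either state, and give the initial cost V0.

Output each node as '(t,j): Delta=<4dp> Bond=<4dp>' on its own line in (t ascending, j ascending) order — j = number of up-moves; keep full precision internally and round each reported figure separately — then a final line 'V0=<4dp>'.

Since d<R<u, set p* = (R−d)/(u−d) = 0.5692; price each node as the discounted p*-expectation of its children.
Terminal values V(3,·): V(3,0)=-64.8415, V(3,1)=-33.3732, V(3,2)=23.0395, V(3,3)=124.1697
  t=2,j=0: stock 48.4128 → up 71.1668 (V=-33.3732), down 39.6985 (V=-64.8415). Price -39.4359; hedge Δ=1.0000, bond B=-87.8487.
  t=2,j=1: stock 86.7888 → up 127.5795 (V=23.0395), down 71.1668 (V=-33.3732). Price -1.0599; hedge Δ=1.0000, bond B=-87.8487.
  t=2,j=2: stock 155.5848 → up 228.7097 (V=124.1697), down 127.5795 (V=23.0395). Price 67.7361; hedge Δ=1.0000, bond B=-87.8487.
  t=1,j=0: stock 59.0400 → up 86.7888 (V=-1.0599), down 48.4128 (V=-39.4359). Price -14.7825; hedge Δ=1.0000, bond B=-73.8225.
  t=1,j=1: stock 105.8400 → up 155.5848 (V=67.7361), down 86.7888 (V=-1.0599). Price 32.0175; hedge Δ=1.0000, bond B=-73.8225.
  t=0,j=0: stock 72.0000 → up 105.8400 (V=32.0175), down 59.0400 (V=-14.7825). Price 9.9643; hedge Δ=1.0000, bond B=-62.0357.
Each (Δ,B) replicates both successor values, so the strategy is self-financing and V0 is arbitrage-free.

(0,0): Delta=1.0000 Bond=-62.0357
(1,0): Delta=1.0000 Bond=-73.8225
(1,1): Delta=1.0000 Bond=-73.8225
(2,0): Delta=1.0000 Bond=-87.8487
(2,1): Delta=1.0000 Bond=-87.8487
(2,2): Delta=1.0000 Bond=-87.8487
V0=9.9643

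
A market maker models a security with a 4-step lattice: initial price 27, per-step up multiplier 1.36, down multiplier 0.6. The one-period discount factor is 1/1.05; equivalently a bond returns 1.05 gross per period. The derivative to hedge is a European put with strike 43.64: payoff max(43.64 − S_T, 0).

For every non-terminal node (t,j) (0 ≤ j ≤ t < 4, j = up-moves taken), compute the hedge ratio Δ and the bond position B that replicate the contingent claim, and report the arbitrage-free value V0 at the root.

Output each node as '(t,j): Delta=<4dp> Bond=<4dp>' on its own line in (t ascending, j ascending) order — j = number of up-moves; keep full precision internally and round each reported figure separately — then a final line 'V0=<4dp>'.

(0,0): Delta=-0.5742 Bond=29.3329
(1,0): Delta=-1.0000 Bond=37.6979
(1,1): Delta=-0.4448 Bond=26.0474
(2,0): Delta=-1.0000 Bond=39.5828
(2,1): Delta=-1.0000 Bond=39.5828
(2,2): Delta=-0.2760 Bond=18.9227
(3,0): Delta=-1.0000 Bond=41.5619
(3,1): Delta=-1.0000 Bond=41.5619
(3,2): Delta=-1.0000 Bond=41.5619
(3,3): Delta=-0.0560 Bond=4.9247
V0=13.8301

Under the risk-neutral measure, an up-move has probability p* = (R−d)/(u−d) = 0.5921 and values discount at R = 1.05.
At expiry t=4: V(4,0)=40.1408, V(4,1)=35.7085, V(4,2)=25.6619, V(4,3)=2.8896, V(4,4)=0.0000
  t=3,j=0: stock 5.8320 → up 7.9315 (V=35.7085), down 3.4992 (V=40.1408). Price 35.7299; hedge Δ=-1.0000, bond B=41.5619.
  t=3,j=1: stock 13.2192 → up 17.9781 (V=25.6619), down 7.9315 (V=35.7085). Price 28.3427; hedge Δ=-1.0000, bond B=41.5619.
  t=3,j=2: stock 29.9635 → up 40.7504 (V=2.8896), down 17.9781 (V=25.6619). Price 11.5984; hedge Δ=-1.0000, bond B=41.5619.
  t=3,j=3: stock 67.9173 → up 92.3675 (V=0.0000), down 40.7504 (V=2.8896). Price 1.1225; hedge Δ=-0.0560, bond B=4.9247.
  t=2,j=0: stock 9.7200 → up 13.2192 (V=28.3427), down 5.8320 (V=35.7299). Price 29.8628; hedge Δ=-1.0000, bond B=39.5828.
  t=2,j=1: stock 22.0320 → up 29.9635 (V=11.5984), down 13.2192 (V=28.3427). Price 17.5508; hedge Δ=-1.0000, bond B=39.5828.
  t=2,j=2: stock 49.9392 → up 67.9173 (V=1.1225), down 29.9635 (V=11.5984). Price 5.1386; hedge Δ=-0.2760, bond B=18.9227.
  t=1,j=0: stock 16.2000 → up 22.0320 (V=17.5508), down 9.7200 (V=29.8628). Price 21.4979; hedge Δ=-1.0000, bond B=37.6979.
  t=1,j=1: stock 36.7200 → up 49.9392 (V=5.1386), down 22.0320 (V=17.5508). Price 9.7157; hedge Δ=-0.4448, bond B=26.0474.
  t=0,j=0: stock 27.0000 → up 36.7200 (V=9.7157), down 16.2000 (V=21.4979). Price 13.8301; hedge Δ=-0.5742, bond B=29.3329.
Check: Δ(0,0)·S0 + B(0,0) = 13.8301 = V0.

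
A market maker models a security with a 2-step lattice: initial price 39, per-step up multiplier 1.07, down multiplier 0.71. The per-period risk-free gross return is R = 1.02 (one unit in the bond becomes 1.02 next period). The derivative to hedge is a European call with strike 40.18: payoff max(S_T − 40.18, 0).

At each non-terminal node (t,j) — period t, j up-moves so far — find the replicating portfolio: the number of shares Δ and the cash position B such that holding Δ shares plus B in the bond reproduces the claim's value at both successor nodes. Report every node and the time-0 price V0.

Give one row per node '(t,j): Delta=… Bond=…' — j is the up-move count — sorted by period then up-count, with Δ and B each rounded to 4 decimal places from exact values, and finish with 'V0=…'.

Under the risk-neutral measure, an up-move has probability p* = (R−d)/(u−d) = 0.8611 and values discount at R = 1.02.
At expiry t=2: V(2,0)=0.0000, V(2,1)=0.0000, V(2,2)=4.4711
  t=1,j=0: stock 27.6900 → up 29.6283 (V=0.0000), down 19.6599 (V=0.0000). Price 0.0000; hedge Δ=0.0000, bond B=0.0000.
  t=1,j=1: stock 41.7300 → up 44.6511 (V=4.4711), down 29.6283 (V=0.0000). Price 3.7746; hedge Δ=0.2976, bond B=-8.6451.
  t=0,j=0: stock 39.0000 → up 41.7300 (V=3.7746), down 27.6900 (V=0.0000). Price 3.1866; hedge Δ=0.2688, bond B=-7.2984.
Each (Δ,B) replicates both successor values, so the strategy is self-financing and V0 is arbitrage-free.

(0,0): Delta=0.2688 Bond=-7.2984
(1,0): Delta=0.0000 Bond=0.0000
(1,1): Delta=0.2976 Bond=-8.6451
V0=3.1866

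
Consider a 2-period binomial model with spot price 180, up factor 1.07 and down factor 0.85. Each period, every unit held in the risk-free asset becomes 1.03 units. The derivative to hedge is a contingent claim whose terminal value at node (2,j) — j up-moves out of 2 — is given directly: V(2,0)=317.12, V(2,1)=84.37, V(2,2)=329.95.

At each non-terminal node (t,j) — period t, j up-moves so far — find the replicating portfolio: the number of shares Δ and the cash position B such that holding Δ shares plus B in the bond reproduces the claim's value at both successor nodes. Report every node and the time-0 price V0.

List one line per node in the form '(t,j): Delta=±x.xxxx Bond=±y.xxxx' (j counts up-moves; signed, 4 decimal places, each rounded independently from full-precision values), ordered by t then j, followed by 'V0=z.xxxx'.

Since d<R<u, set p* = (R−d)/(u−d) = 0.8182; price each node as the discounted p*-expectation of its children.
At expiry t=2: V(2,0)=317.1200, V(2,1)=84.3700, V(2,2)=329.9500
(1,0): S=153.0000. Δ = (V_up−V_dn)/(S_up−S_dn) = (84.3700−317.1200)/(163.7100−130.0500) = -6.9147. V = [p*·84.3700 + (1−p*)·317.1200]/1.03 = 122.9982. B = V − Δ·S = 1180.9528.
(1,1): S=192.6000. Δ = (V_up−V_dn)/(S_up−S_dn) = (329.9500−84.3700)/(206.0820−163.7100) = 5.7958. V = [p*·329.9500 + (1−p*)·84.3700]/1.03 = 276.9894. B = V − Δ·S = -839.2833.
(0,0): S=180.0000. Δ = (V_up−V_dn)/(S_up−S_dn) = (276.9894−122.9982)/(192.6000−153.0000) = 3.8887. V = [p*·276.9894 + (1−p*)·122.9982]/1.03 = 241.7388. B = V − Δ·S = -458.2210.
The time-0 hedge costs 241.7388, which is the no-arbitrage price.

(0,0): Delta=3.8887 Bond=-458.2210
(1,0): Delta=-6.9147 Bond=1180.9528
(1,1): Delta=5.7958 Bond=-839.2833
V0=241.7388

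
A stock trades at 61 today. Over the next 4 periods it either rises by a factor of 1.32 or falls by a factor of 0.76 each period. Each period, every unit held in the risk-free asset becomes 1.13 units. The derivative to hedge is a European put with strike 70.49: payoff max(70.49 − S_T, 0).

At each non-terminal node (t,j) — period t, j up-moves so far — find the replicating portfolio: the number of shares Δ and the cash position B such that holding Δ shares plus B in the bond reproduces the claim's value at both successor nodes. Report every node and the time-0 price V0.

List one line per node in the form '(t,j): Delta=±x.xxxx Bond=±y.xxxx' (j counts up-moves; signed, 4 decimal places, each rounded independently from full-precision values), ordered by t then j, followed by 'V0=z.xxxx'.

Since d<R<u, set p* = (R−d)/(u−d) = 0.6607; price each node as the discounted p*-expectation of its children.
At expiry t=4: V(4,0)=50.1391, V(4,1)=35.1437, V(4,2)=9.0990, V(4,3)=0.0000, V(4,4)=0.0000
Node (3,0) S=26.7775: V=(p*·35.1437+(1−p*)·50.1391)/1.13=35.6030; Δ=(35.1437−50.1391)/(35.3463−20.3509)=-1.0000; B=V−Δ·S=62.3805
Node (3,1) S=46.5084: V=(p*·9.0990+(1−p*)·35.1437)/1.13=15.8722; Δ=(9.0990−35.1437)/(61.3910−35.3463)=-1.0000; B=V−Δ·S=62.3805
Node (3,2) S=80.7777: V=(p*·0.0000+(1−p*)·9.0990)/1.13=2.7320; Δ=(0.0000−9.0990)/(106.6265−61.3910)=-0.2011; B=V−Δ·S=18.9802
Node (3,3) S=140.2980: V=(p*·0.0000+(1−p*)·0.0000)/1.13=0.0000; Δ=(0.0000−0.0000)/(185.1934−106.6265)=0.0000; B=V−Δ·S=0.0000
Node (2,0) S=35.2336: V=(p*·15.8722+(1−p*)·35.6030)/1.13=19.9704; Δ=(15.8722−35.6030)/(46.5084−26.7775)=-1.0000; B=V−Δ·S=55.2040
Node (2,1) S=61.1952: V=(p*·2.7320+(1−p*)·15.8722)/1.13=6.3631; Δ=(2.7320−15.8722)/(80.7777−46.5084)=-0.3834; B=V−Δ·S=29.8277
Node (2,2) S=106.2864: V=(p*·0.0000+(1−p*)·2.7320)/1.13=0.8203; Δ=(0.0000−2.7320)/(140.2980−80.7777)=-0.0459; B=V−Δ·S=5.6988
Node (1,0) S=46.3600: V=(p*·6.3631+(1−p*)·19.9704)/1.13=9.7167; Δ=(6.3631−19.9704)/(61.1952−35.2336)=-0.5241; B=V−Δ·S=34.0155
Node (1,1) S=80.5200: V=(p*·0.8203+(1−p*)·6.3631)/1.13=2.3902; Δ=(0.8203−6.3631)/(106.2864−61.1952)=-0.1229; B=V−Δ·S=12.2880
Node (0,0) S=61.0000: V=(p*·2.3902+(1−p*)·9.7167)/1.13=4.3150; Δ=(2.3902−9.7167)/(80.5200−46.3600)=-0.2145; B=V−Δ·S=17.3981
Each (Δ,B) replicates both successor values, so the strategy is self-financing and V0 is arbitrage-free.

(0,0): Delta=-0.2145 Bond=17.3981
(1,0): Delta=-0.5241 Bond=34.0155
(1,1): Delta=-0.1229 Bond=12.2880
(2,0): Delta=-1.0000 Bond=55.2040
(2,1): Delta=-0.3834 Bond=29.8277
(2,2): Delta=-0.0459 Bond=5.6988
(3,0): Delta=-1.0000 Bond=62.3805
(3,1): Delta=-1.0000 Bond=62.3805
(3,2): Delta=-0.2011 Bond=18.9802
(3,3): Delta=0.0000 Bond=0.0000
V0=4.3150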